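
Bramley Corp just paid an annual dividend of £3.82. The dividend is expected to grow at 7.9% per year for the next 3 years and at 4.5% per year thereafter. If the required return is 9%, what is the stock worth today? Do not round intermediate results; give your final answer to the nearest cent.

D_1 = 4.12178
D_2 = 4.44740
D_3 = 4.79875
Terminal value at year 3: TV = D_3×(1+g_2)/(r−g_2) = 5.01469/0.045 = 111.43753
P_0 = D_1/(1+r)^1 + D_2/(1+r)^2 + D_3/(1+r)^3 + TV/(1+r)^3
    = 3.78145 + 3.74329 + 3.70551 + 86.05022 = 97.28047

£97.28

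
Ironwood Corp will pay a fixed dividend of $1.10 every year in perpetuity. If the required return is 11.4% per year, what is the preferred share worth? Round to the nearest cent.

Level perpetuity: PV = C / r = $1.10 / 0.114 = $9.65

$9.65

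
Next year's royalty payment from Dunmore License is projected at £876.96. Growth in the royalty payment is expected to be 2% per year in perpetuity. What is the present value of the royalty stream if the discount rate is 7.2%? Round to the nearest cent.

Growing perpetuity: P = D₁ / (r − g) = £876.9600 / (0.072 − 0.02) = £16,864.62

£16864.62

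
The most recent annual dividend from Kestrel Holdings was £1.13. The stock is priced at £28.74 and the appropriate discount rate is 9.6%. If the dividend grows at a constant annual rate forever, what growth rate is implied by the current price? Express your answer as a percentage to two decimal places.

P = D₀(1+g)/(r−g) ⇒ P(r−g) = D₀(1+g) ⇒ g(P+D₀) = P·r − D₀
g = (P·r − D₀)/(P + D₀) = (£28.74×0.096 − £1.13) / (£28.74 + £1.13) = 0.054538

5.45%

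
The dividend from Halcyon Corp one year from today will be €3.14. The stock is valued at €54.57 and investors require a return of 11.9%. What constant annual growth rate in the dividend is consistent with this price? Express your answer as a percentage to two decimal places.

6.15%

P = D₁/(r−g) ⇒ g = r − D₁/P = 0.119 − €3.14/€54.57 = 0.061459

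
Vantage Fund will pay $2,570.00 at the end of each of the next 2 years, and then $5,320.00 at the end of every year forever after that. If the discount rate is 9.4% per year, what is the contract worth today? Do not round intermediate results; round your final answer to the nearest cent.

$51784.31

PV of 2-year annuity: $2,570.00 × [1 − (1+0.094)^−2] / 0.094 = 4496.50579
Perpetuity value at year 2: $5,320.00 / 0.094 = 56595.74468
PV of perpetuity: 56595.74468 / (1+0.094)^2 = 47287.80274
Total PV = 4496.50579 + 47287.80274 = 51784.30853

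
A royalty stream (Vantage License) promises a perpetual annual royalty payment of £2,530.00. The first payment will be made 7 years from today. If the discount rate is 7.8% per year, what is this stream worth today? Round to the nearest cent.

Value at end of year 6: C / r = £2,530.00 / 0.078 = £32,435.8974
Discount to today: PV = £32,435.8974 / (1 + 0.078)^6 = £32,435.8974 / 1.569324 = £20,668.71

£20668.71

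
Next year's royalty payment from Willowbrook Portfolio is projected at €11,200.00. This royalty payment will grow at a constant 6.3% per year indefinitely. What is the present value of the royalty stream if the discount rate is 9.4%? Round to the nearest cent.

€361290.32

Growing perpetuity: P = D₁ / (r − g) = €11,200.0000 / (0.094 − 0.063) = €361,290.32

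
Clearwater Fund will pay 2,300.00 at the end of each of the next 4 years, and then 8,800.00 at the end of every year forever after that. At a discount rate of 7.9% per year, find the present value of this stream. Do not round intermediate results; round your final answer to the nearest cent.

89815.57

PV of 4-year annuity: 2,300.00 × [1 − (1+0.079)^−4] / 0.079 = 7634.87914
Perpetuity value at year 4: 8,800.00 / 0.079 = 111392.40506
PV of perpetuity: 111392.40506 / (1+0.079)^4 = 82180.69356
Total PV = 7634.87914 + 82180.69356 = 89815.57270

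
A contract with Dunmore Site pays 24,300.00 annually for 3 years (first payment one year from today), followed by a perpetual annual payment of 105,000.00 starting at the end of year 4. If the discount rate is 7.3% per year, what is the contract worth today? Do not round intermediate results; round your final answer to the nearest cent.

1227729.32

PV of 3-year annuity: 24,300.00 × [1 − (1+0.073)^−3] / 0.073 = 63422.95271
Perpetuity value at year 3: 105,000.00 / 0.073 = 1438356.16438
PV of perpetuity: 1438356.16438 / (1+0.073)^3 = 1164306.36874
Total PV = 63422.95271 + 1164306.36874 = 1227729.32145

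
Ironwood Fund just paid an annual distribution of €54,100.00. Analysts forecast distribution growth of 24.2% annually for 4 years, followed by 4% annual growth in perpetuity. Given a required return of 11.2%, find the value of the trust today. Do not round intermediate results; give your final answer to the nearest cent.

€1503571.57

D_1 = 67192.20000
D_2 = 83452.71240
D_3 = 103648.26880
D_4 = 128731.14985
Terminal value at year 4: TV = D_4×(1+g_2)/(r−g_2) = 133880.39584/0.072 = 1859449.94229
P_0 = D_1/(1+r)^1 + D_2/(1+r)^2 + D_3/(1+r)^3 + D_4/(1+r)^4 + TV/(1+r)^4
    = 60424.64029 + 67488.67198 + 75378.53471 + 84190.77348 + 1216088.95022 = 1503571.57067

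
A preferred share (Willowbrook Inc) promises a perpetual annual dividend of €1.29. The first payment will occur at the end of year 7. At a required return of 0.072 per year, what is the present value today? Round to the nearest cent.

€11.81

Value at end of year 6: C / r = €1.29 / 0.072 = €17.9167
Discount to today: PV = €17.9167 / (1 + 0.072)^6 = €17.9167 / 1.517640 = €11.81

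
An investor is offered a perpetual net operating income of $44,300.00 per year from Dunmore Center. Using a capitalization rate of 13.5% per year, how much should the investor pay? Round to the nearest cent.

$328148.15

Level perpetuity: PV = C / r = $44,300.00 / 0.135 = $328,148.15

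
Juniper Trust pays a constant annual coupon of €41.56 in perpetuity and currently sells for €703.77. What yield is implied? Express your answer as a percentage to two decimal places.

5.91%

P = C/r ⇒ r = C/P = €41.56/€703.77 = 0.059053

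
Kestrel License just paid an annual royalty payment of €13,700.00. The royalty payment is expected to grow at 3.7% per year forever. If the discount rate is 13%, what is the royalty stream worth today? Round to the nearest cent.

D₁ = D₀ × (1 + g) = €13,700.00 × 1.037 = €14,206.9000
Growing perpetuity: P = D₁ / (r − g) = €14,206.9000 / (0.13 − 0.037) = €152,762.37

€152762.37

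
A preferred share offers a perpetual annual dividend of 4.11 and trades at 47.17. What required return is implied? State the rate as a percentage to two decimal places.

P = C/r ⇒ r = C/P = 4.11/47.17 = 0.087132

8.71%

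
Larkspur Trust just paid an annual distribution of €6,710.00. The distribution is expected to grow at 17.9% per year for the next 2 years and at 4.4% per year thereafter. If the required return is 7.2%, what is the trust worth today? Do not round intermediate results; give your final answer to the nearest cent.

D_1 = 7911.09000
D_2 = 9327.17511
Terminal value at year 2: TV = D_2×(1+g_2)/(r−g_2) = 9737.57081/0.028 = 347770.38624
P_0 = D_1/(1+r)^1 + D_2/(1+r)^2 + TV/(1+r)^2
    = 7379.74813 + 8116.34613 + 302623.76281 = 318119.85708

€318119.86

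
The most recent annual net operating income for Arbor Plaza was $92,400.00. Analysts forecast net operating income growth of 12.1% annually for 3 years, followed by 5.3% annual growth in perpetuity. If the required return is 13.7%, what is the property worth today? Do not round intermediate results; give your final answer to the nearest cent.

D_1 = 103580.40000
D_2 = 116113.62840
D_3 = 130163.37744
Terminal value at year 3: TV = D_3×(1+g_2)/(r−g_2) = 137062.03644/0.084 = 1631690.91001
P_0 = D_1/(1+r)^1 + D_2/(1+r)^2 + D_3/(1+r)^3 + TV/(1+r)^3
    = 91099.73615 + 89817.76976 + 88553.84336 + 1110085.67932 = 1379557.02860

$1379557.03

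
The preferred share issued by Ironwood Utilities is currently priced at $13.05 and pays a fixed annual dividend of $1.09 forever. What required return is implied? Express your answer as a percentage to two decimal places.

8.35%

P = C/r ⇒ r = C/P = $1.09/$13.05 = 0.083525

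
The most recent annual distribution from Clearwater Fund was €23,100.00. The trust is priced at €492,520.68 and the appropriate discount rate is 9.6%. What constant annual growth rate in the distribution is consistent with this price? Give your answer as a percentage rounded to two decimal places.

4.69%

P = D₀(1+g)/(r−g) ⇒ P(r−g) = D₀(1+g) ⇒ g(P+D₀) = P·r − D₀
g = (P·r − D₀)/(P + D₀) = (€492,520.68×0.096 − €23,100.00) / (€492,520.68 + €23,100.00) = 0.046899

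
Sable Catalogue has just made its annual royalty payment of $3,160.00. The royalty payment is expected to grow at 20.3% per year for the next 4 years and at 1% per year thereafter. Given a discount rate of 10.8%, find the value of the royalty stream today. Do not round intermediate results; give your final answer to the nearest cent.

$60848.83

D_1 = 3801.48000
D_2 = 4573.18044
D_3 = 5501.53607
D_4 = 6618.34789
Terminal value at year 4: TV = D_4×(1+g_2)/(r−g_2) = 6684.53137/0.098 = 68209.50378
P_0 = D_1/(1+r)^1 + D_2/(1+r)^2 + D_3/(1+r)^3 + D_4/(1+r)^4 + TV/(1+r)^4
    = 3430.93863 + 3725.10755 + 4044.49854 + 4391.27414 + 45257.00901 = 60848.82788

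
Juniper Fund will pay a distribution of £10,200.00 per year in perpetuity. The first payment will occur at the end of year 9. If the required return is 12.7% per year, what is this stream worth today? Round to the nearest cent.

Value at end of year 8: C / r = £10,200.00 / 0.127 = £80,314.9606
Discount to today: PV = £80,314.9606 / (1 + 0.127)^8 = £80,314.9606 / 2.602504 = £30,860.65

£30860.65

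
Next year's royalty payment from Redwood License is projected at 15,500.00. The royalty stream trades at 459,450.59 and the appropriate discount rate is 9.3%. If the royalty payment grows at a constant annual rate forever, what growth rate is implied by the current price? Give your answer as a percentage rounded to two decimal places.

5.93%

P = D₁/(r−g) ⇒ g = r − D₁/P = 0.093 − 15,500.00/459,450.59 = 0.059264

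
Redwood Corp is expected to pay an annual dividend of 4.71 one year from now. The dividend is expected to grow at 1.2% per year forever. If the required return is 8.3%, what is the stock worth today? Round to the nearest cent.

66.34

Growing perpetuity: P = D₁ / (r − g) = 4.7100 / (0.083 − 0.012) = 66.34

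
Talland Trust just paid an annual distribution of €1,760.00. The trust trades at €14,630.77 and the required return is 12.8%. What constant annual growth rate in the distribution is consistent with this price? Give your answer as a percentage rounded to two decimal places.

P = D₀(1+g)/(r−g) ⇒ P(r−g) = D₀(1+g) ⇒ g(P+D₀) = P·r − D₀
g = (P·r − D₀)/(P + D₀) = (€14,630.77×0.128 − €1,760.00) / (€14,630.77 + €1,760.00) = 0.006878

0.69%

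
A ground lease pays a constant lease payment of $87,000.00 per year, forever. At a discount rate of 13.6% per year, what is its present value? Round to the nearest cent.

Level perpetuity: PV = C / r = $87,000.00 / 0.136 = $639,705.88

$639705.88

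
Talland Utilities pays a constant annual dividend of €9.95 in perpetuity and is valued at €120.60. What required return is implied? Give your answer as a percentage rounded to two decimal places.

P = C/r ⇒ r = C/P = €9.95/€120.60 = 0.082504

8.25%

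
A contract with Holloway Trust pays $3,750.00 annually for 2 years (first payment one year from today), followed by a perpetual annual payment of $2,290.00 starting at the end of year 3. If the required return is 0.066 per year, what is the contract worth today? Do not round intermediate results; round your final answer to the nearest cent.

$37351.38

PV of 2-year annuity: $3,750.00 × [1 − (1+0.066)^−2] / 0.066 = 6817.84582
Perpetuity value at year 2: $2,290.00 / 0.066 = 34696.96970
PV of perpetuity: 34696.96970 / (1+0.066)^2 = 30533.53852
Total PV = 6817.84582 + 30533.53852 = 37351.38433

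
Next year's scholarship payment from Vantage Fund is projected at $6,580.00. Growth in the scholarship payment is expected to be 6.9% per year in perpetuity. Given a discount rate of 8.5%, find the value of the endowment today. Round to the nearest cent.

Growing perpetuity: P = D₁ / (r − g) = $6,580.0000 / (0.085 − 0.069) = $411,250.00

$411250.00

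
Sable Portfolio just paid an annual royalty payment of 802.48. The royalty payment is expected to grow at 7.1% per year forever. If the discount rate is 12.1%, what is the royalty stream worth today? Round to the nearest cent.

17189.12

D₁ = D₀ × (1 + g) = 802.48 × 1.071 = 859.4561
Growing perpetuity: P = D₁ / (r − g) = 859.4561 / (0.121 − 0.071) = 17,189.12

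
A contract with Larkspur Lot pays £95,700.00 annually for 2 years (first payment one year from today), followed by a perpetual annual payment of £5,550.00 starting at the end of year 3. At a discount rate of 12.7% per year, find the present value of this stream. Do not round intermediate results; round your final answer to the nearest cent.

PV of 2-year annuity: £95,700.00 × [1 − (1+0.127)^−2] / 0.127 = 160262.38280
Perpetuity value at year 2: £5,550.00 / 0.127 = 43700.78740
PV of perpetuity: 43700.78740 / (1+0.127)^2 = 34406.57398
Total PV = 160262.38280 + 34406.57398 = 194668.95678

£194668.96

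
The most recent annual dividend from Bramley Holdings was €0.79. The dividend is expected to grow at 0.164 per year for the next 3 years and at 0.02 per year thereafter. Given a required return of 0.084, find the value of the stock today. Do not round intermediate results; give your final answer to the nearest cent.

€18.33

D_1 = 0.91956
D_2 = 1.07037
D_3 = 1.24591
Terminal value at year 3: TV = D_3×(1+g_2)/(r−g_2) = 1.27083/0.064 = 19.85666
P_0 = D_1/(1+r)^1 + D_2/(1+r)^2 + D_3/(1+r)^3 + TV/(1+r)^3
    = 0.84830 + 0.91091 + 0.97813 + 15.58900 = 18.32635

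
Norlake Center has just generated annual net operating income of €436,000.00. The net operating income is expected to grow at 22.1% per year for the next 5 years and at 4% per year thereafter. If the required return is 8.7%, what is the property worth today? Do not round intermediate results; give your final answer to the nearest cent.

€20384124.21

D_1 = 532356.00000
D_2 = 650006.67600
D_3 = 793658.15140
D_4 = 969056.60285
D_5 = 1183218.11209
Terminal value at year 5: TV = D_5×(1+g_2)/(r−g_2) = 1230546.83657/0.047 = 26181847.58657
P_0 = D_1/(1+r)^1 + D_2/(1+r)^2 + D_3/(1+r)^3 + D_4/(1+r)^4 + D_5/(1+r)^5 + TV/(1+r)^5
    = 489747.93008 + 550121.63996 + 617937.92308 + 694114.26318 + 779681.24687 + 17252521.20725 = 20384124.21042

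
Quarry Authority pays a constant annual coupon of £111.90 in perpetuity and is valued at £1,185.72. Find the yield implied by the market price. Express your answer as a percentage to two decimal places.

9.44%

P = C/r ⇒ r = C/P = £111.90/£1,185.72 = 0.094373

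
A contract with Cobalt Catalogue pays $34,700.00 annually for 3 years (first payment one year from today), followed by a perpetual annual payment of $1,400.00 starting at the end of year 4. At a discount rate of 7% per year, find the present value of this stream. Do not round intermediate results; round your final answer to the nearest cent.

PV of 3-year annuity: $34,700.00 × [1 − (1+0.07)^−3] / 0.07 = 91063.76674
Perpetuity value at year 3: $1,400.00 / 0.07 = 20000.00000
PV of perpetuity: 20000.00000 / (1+0.07)^3 = 16325.95754
Total PV = 91063.76674 + 16325.95754 = 107389.72428

$107389.72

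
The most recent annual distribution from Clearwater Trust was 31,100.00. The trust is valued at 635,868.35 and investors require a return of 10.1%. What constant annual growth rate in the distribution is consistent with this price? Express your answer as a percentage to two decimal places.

4.97%

P = D₀(1+g)/(r−g) ⇒ P(r−g) = D₀(1+g) ⇒ g(P+D₀) = P·r − D₀
g = (P·r − D₀)/(P + D₀) = (635,868.35×0.101 − 31,100.00) / (635,868.35 + 31,100.00) = 0.049662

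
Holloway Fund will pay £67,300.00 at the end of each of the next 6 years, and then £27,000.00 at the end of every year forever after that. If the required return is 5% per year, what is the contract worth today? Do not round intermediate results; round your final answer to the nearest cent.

PV of 6-year annuity: £67,300.00 × [1 − (1+0.05)^−6] / 0.05 = 341594.07613
Perpetuity value at year 6: £27,000.00 / 0.05 = 540000.00000
PV of perpetuity: 540000.00000 / (1+0.05)^6 = 402956.31418
Total PV = 341594.07613 + 402956.31418 = 744550.39031

£744550.39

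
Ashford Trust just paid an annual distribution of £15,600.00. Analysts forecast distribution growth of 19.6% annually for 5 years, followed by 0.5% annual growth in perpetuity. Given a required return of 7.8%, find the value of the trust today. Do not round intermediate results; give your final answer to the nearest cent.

£468691.91

D_1 = 18657.60000
D_2 = 22314.48960
D_3 = 26688.12956
D_4 = 31919.00296
D_5 = 38175.12753
Terminal value at year 5: TV = D_5×(1+g_2)/(r−g_2) = 38366.00317/0.073 = 525561.68730
P_0 = D_1/(1+r)^1 + D_2/(1+r)^2 + D_3/(1+r)^3 + D_4/(1+r)^4 + D_5/(1+r)^5 + TV/(1+r)^5
    = 17307.60668 + 19202.13134 + 21304.03440 + 23636.01591 + 26223.26069 + 361018.86291 = 468691.91193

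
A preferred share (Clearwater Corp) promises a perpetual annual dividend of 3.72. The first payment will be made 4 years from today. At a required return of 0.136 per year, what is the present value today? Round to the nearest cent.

Value at end of year 3: C / r = 3.72 / 0.136 = 27.3529
Discount to today: PV = 27.3529 / (1 + 0.136)^3 = 27.3529 / 1.466003 = 18.66

18.66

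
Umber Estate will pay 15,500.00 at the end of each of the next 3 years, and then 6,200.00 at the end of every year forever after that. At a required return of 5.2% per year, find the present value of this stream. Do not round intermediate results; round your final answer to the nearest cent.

PV of 3-year annuity: 15,500.00 × [1 − (1+0.052)^−3] / 0.052 = 42052.65392
Perpetuity value at year 3: 6,200.00 / 0.052 = 119230.76923
PV of perpetuity: 119230.76923 / (1+0.052)^3 = 102409.70766
Total PV = 42052.65392 + 102409.70766 = 144462.36158

144462.36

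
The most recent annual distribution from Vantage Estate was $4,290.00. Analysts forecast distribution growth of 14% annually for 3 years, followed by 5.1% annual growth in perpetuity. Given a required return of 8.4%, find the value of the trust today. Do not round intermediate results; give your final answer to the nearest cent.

$173164.01

D_1 = 4890.60000
D_2 = 5575.28400
D_3 = 6355.82376
Terminal value at year 3: TV = D_3×(1+g_2)/(r−g_2) = 6679.97077/0.033 = 202423.35672
P_0 = D_1/(1+r)^1 + D_2/(1+r)^2 + D_3/(1+r)^3 + TV/(1+r)^3
    = 4511.62362 + 4744.69642 + 4989.80989 + 158917.88472 = 173164.01465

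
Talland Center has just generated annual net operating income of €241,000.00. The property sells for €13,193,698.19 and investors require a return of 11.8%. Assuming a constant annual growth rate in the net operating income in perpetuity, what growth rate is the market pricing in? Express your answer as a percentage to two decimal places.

9.79%

P = D₀(1+g)/(r−g) ⇒ P(r−g) = D₀(1+g) ⇒ g(P+D₀) = P·r − D₀
g = (P·r − D₀)/(P + D₀) = (€13,193,698.19×0.118 − €241,000.00) / (€13,193,698.19 + €241,000.00) = 0.097945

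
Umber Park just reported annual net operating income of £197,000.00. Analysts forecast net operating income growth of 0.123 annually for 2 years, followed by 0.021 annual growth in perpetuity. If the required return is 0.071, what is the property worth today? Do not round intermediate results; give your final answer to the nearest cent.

D_1 = 221231.00000
D_2 = 248442.41300
Terminal value at year 2: TV = D_2×(1+g_2)/(r−g_2) = 253659.70367/0.05 = 5073194.07346
P_0 = D_1/(1+r)^1 + D_2/(1+r)^2 + TV/(1+r)^2
    = 206564.89262 + 216594.18713 + 4422853.30120 = 4846012.38095

£4846012.38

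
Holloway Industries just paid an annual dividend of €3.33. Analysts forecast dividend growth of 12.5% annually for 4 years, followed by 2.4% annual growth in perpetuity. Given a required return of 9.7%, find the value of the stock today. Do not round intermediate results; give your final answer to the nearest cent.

€65.86

D_1 = 3.74625
D_2 = 4.21453
D_3 = 4.74135
D_4 = 5.33402
Terminal value at year 4: TV = D_4×(1+g_2)/(r−g_2) = 5.46203/0.073 = 74.82236
P_0 = D_1/(1+r)^1 + D_2/(1+r)^2 + D_3/(1+r)^3 + D_4/(1+r)^4 + TV/(1+r)^4
    = 3.41500 + 3.50216 + 3.59155 + 3.68322 + 51.66601 = 65.85794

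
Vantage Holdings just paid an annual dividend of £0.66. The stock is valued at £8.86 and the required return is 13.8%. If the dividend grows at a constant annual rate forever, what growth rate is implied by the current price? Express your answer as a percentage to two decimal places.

P = D₀(1+g)/(r−g) ⇒ P(r−g) = D₀(1+g) ⇒ g(P+D₀) = P·r − D₀
g = (P·r − D₀)/(P + D₀) = (£8.86×0.138 − £0.66) / (£8.86 + £0.66) = 0.059105

5.91%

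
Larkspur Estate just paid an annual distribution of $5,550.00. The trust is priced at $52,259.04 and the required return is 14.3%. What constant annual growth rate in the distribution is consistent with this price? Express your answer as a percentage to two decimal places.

P = D₀(1+g)/(r−g) ⇒ P(r−g) = D₀(1+g) ⇒ g(P+D₀) = P·r − D₀
g = (P·r − D₀)/(P + D₀) = ($52,259.04×0.143 − $5,550.00) / ($52,259.04 + $5,550.00) = 0.033265

3.33%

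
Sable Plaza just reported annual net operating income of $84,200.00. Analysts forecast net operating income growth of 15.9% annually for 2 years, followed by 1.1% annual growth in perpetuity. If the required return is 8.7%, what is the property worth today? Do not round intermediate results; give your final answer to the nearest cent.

D_1 = 97587.80000
D_2 = 113104.26020
Terminal value at year 2: TV = D_2×(1+g_2)/(r−g_2) = 114348.40706/0.076 = 1504584.30345
P_0 = D_1/(1+r)^1 + D_2/(1+r)^2 + TV/(1+r)^2
    = 89777.18491 + 95723.78778 + 1273378.28214 = 1458879.25483

$1458879.25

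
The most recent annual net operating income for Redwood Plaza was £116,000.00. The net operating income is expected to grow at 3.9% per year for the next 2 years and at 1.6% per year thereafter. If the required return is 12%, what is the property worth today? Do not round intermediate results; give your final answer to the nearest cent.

£1182683.14

D_1 = 120524.00000
D_2 = 125224.43600
Terminal value at year 2: TV = D_2×(1+g_2)/(r−g_2) = 127228.02698/0.104 = 1223346.41323
P_0 = D_1/(1+r)^1 + D_2/(1+r)^2 + TV/(1+r)^2
    = 107610.71429 + 99828.15370 + 975244.27075 = 1182683.13874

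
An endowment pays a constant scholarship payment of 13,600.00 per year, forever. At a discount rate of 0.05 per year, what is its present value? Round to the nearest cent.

Level perpetuity: PV = C / r = 13,600.00 / 0.05 = 272,000.00

272000.00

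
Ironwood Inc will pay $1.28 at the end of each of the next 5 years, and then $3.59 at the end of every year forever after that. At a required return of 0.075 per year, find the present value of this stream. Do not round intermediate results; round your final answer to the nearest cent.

PV of 5-year annuity: $1.28 × [1 − (1+0.075)^−5] / 0.075 = 5.17873
Perpetuity value at year 5: $3.59 / 0.075 = 47.86667
PV of perpetuity: 47.86667 / (1+0.075)^5 = 33.34194
Total PV = 5.17873 + 33.34194 = 38.52067

$38.52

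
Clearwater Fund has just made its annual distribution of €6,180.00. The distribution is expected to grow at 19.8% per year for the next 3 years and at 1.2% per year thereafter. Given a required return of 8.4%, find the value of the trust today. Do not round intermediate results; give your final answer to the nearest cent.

D_1 = 7403.64000
D_2 = 8869.56072
D_3 = 10625.73374
Terminal value at year 3: TV = D_3×(1+g_2)/(r−g_2) = 10753.24255/0.072 = 149350.59094
P_0 = D_1/(1+r)^1 + D_2/(1+r)^2 + D_3/(1+r)^3 + TV/(1+r)^3
    = 6829.92620 + 7548.20257 + 8342.01723 + 117251.68665 = 139971.83266

€139971.83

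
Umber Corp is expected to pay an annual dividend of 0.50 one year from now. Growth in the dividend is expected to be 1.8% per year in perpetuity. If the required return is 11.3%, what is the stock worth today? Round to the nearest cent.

Growing perpetuity: P = D₁ / (r − g) = 0.5000 / (0.113 − 0.018) = 5.26

5.26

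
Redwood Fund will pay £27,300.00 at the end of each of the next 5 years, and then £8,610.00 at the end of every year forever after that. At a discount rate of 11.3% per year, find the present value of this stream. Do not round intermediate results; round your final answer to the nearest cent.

£144752.86

PV of 5-year annuity: £27,300.00 × [1 − (1+0.113)^−5] / 0.113 = 100141.15176
Perpetuity value at year 5: £8,610.00 / 0.113 = 76194.69027
PV of perpetuity: 76194.69027 / (1+0.113)^5 = 44611.71163
Total PV = 100141.15176 + 44611.71163 = 144752.86339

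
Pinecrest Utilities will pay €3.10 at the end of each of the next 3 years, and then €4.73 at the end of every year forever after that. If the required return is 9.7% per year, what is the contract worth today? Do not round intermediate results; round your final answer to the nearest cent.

€44.69

PV of 3-year annuity: €3.10 × [1 − (1+0.097)^−3] / 0.097 = 7.75014
Perpetuity value at year 3: €4.73 / 0.097 = 48.76289
PV of perpetuity: 48.76289 / (1+0.097)^3 = 36.93767
Total PV = 7.75014 + 36.93767 = 44.68781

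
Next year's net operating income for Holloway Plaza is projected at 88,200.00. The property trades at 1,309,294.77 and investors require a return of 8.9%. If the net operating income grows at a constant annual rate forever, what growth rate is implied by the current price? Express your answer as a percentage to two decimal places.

P = D₁/(r−g) ⇒ g = r − D₁/P = 0.089 − 88,200.00/1,309,294.77 = 0.021635

2.16%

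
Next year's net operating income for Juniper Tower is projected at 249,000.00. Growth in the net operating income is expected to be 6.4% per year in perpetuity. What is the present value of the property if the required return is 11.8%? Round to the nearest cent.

Growing perpetuity: P = D₁ / (r − g) = 249,000.0000 / (0.118 − 0.064) = 4,611,111.11

4611111.11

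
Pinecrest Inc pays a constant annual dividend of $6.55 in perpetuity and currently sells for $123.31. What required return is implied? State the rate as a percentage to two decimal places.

P = C/r ⇒ r = C/P = $6.55/$123.31 = 0.053118

5.31%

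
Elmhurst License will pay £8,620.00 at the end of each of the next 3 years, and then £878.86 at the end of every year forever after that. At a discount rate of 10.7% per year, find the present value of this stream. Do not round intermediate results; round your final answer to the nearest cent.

PV of 3-year annuity: £8,620.00 × [1 − (1+0.107)^−3] / 0.107 = 21175.21921
Perpetuity value at year 3: £878.86 / 0.107 = 8213.64486
PV of perpetuity: 8213.64486 / (1+0.107)^3 = 6054.70598
Total PV = 21175.21921 + 6054.70598 = 27229.92519

£27229.93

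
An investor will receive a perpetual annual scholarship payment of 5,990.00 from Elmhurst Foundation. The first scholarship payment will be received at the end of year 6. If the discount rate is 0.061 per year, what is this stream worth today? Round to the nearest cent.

Value at end of year 5: C / r = 5,990.00 / 0.061 = 98,196.7213
Discount to today: PV = 98,196.7213 / (1 + 0.061)^5 = 98,196.7213 / 1.344550 = 73,033.16

73033.16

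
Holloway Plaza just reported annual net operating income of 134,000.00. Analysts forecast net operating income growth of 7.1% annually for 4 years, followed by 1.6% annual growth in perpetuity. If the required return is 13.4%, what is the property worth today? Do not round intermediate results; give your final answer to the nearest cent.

1383534.38

D_1 = 143514.00000
D_2 = 153703.49400
D_3 = 164616.44207
D_4 = 176304.20946
Terminal value at year 4: TV = D_4×(1+g_2)/(r−g_2) = 179125.07681/0.118 = 1518009.12553
P_0 = D_1/(1+r)^1 + D_2/(1+r)^2 + D_3/(1+r)^3 + D_4/(1+r)^4 + TV/(1+r)^4
    = 126555.55556 + 119524.69136 + 112884.43073 + 106613.07346 + 917956.63254 = 1383534.38365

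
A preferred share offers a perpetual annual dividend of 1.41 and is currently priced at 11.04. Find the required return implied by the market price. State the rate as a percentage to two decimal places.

P = C/r ⇒ r = C/P = 1.41/11.04 = 0.127717

12.77%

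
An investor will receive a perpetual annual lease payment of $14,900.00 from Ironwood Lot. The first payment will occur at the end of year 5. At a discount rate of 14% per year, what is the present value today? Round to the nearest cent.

$63014.26

Value at end of year 4: C / r = $14,900.00 / 0.14 = $106,428.5714
Discount to today: PV = $106,428.5714 / (1 + 0.14)^4 = $106,428.5714 / 1.688960 = $63,014.26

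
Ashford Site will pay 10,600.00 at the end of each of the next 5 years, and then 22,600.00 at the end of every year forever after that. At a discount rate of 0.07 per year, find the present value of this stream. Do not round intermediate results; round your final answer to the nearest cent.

PV of 5-year annuity: 10,600.00 × [1 − (1+0.07)^−5] / 0.07 = 43462.09282
Perpetuity value at year 5: 22,600.00 / 0.07 = 322857.14286
PV of perpetuity: 322857.14286 / (1+0.07)^5 = 230192.68080
Total PV = 43462.09282 + 230192.68080 = 273654.77363

273654.77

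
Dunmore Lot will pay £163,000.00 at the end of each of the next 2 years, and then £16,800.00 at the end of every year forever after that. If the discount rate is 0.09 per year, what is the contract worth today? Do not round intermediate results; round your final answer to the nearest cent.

PV of 2-year annuity: £163,000.00 × [1 − (1+0.09)^−2] / 0.09 = 286735.12331
Perpetuity value at year 2: £16,800.00 / 0.09 = 186666.66667
PV of perpetuity: 186666.66667 / (1+0.09)^2 = 157113.59874
Total PV = 286735.12331 + 157113.59874 = 443848.72205

£443848.72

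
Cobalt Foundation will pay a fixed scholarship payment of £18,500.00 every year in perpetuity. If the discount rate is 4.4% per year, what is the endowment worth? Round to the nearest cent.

£420454.55

Level perpetuity: PV = C / r = £18,500.00 / 0.044 = £420,454.55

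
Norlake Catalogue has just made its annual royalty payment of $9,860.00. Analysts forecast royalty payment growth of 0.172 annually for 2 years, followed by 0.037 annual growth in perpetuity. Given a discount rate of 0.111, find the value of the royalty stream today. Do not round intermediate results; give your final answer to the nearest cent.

D_1 = 11555.92000
D_2 = 13543.53824
Terminal value at year 2: TV = D_2×(1+g_2)/(r−g_2) = 14044.64915/0.074 = 189792.55615
P_0 = D_1/(1+r)^1 + D_2/(1+r)^2 + TV/(1+r)^2
    = 10401.36814 + 10972.46036 + 153762.72149 = 175136.54998

$175136.55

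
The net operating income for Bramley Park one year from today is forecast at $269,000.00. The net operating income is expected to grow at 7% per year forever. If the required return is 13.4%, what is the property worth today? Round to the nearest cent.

$4203125.00

Growing perpetuity: P = D₁ / (r − g) = $269,000.0000 / (0.134 − 0.07) = $4,203,125.00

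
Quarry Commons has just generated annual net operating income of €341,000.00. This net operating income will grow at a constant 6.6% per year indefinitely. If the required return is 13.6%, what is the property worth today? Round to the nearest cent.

€5192942.86

D₁ = D₀ × (1 + g) = €341,000.00 × 1.066 = €363,506.0000
Growing perpetuity: P = D₁ / (r − g) = €363,506.0000 / (0.136 − 0.066) = €5,192,942.86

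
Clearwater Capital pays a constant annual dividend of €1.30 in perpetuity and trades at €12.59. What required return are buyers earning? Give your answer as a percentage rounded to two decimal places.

10.33%

P = C/r ⇒ r = C/P = €1.30/€12.59 = 0.103257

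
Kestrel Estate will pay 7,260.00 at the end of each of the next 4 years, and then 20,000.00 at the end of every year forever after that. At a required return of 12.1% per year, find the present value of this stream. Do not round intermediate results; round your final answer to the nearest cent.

PV of 4-year annuity: 7,260.00 × [1 − (1+0.121)^−4] / 0.121 = 22004.79430
Perpetuity value at year 4: 20,000.00 / 0.121 = 165289.25620
PV of perpetuity: 165289.25620 / (1+0.121)^4 = 104669.98814
Total PV = 22004.79430 + 104669.98814 = 126674.78245

126674.78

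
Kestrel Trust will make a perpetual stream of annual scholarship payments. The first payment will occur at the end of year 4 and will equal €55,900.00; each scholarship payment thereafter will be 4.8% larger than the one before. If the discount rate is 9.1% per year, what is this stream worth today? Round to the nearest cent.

€1001080.73

Value at end of year 3: C₁ / (r − g) = €55,900.00 / (0.091 − 0.048) = €1,300,000.0000
Discount to today: PV = €1,300,000.0000 / (1 + 0.091)^3 = €1,300,000.0000 / 1.298597 = €1,001,080.73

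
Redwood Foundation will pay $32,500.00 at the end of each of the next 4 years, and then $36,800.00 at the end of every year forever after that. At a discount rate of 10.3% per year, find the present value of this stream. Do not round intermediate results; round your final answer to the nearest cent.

$343739.18

PV of 4-year annuity: $32,500.00 × [1 − (1+0.103)^−4] / 0.103 = 102355.14460
Perpetuity value at year 4: $36,800.00 / 0.103 = 357281.55340
PV of perpetuity: 357281.55340 / (1+0.103)^4 = 241384.03582
Total PV = 102355.14460 + 241384.03582 = 343739.18042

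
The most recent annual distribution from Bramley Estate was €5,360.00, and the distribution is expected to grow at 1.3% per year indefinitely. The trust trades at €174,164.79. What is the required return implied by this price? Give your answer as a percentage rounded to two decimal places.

D₁ = €5,360.00 × 1.013 = €5,429.6800
P = D₁/(r − g) ⇒ r = D₁/P + g = €5,429.6800/€174,164.79 + 0.013 = 0.031176 + 0.013 = 0.044176

4.42%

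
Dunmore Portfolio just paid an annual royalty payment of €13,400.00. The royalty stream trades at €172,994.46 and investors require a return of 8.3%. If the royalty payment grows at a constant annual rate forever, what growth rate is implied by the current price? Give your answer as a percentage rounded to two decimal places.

P = D₀(1+g)/(r−g) ⇒ P(r−g) = D₀(1+g) ⇒ g(P+D₀) = P·r − D₀
g = (P·r − D₀)/(P + D₀) = (€172,994.46×0.083 − €13,400.00) / (€172,994.46 + €13,400.00) = 0.005143

0.51%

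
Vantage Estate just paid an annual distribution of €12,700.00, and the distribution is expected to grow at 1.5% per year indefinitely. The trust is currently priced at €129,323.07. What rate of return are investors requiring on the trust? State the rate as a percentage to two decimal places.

11.47%

D₁ = €12,700.00 × 1.015 = €12,890.5000
P = D₁/(r − g) ⇒ r = D₁/P + g = €12,890.5000/€129,323.07 + 0.015 = 0.099677 + 0.015 = 0.114677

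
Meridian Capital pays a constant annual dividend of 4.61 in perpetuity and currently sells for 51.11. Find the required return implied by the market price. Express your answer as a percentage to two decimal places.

P = C/r ⇒ r = C/P = 4.61/51.11 = 0.090198

9.02%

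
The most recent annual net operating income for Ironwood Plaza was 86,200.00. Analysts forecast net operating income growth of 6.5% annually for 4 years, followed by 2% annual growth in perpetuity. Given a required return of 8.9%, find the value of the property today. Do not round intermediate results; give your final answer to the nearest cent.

1491805.35

D_1 = 91803.00000
D_2 = 97770.19500
D_3 = 104125.25768
D_4 = 110893.39942
Terminal value at year 4: TV = D_4×(1+g_2)/(r−g_2) = 113111.26741/0.069 = 1639293.73061
P_0 = D_1/(1+r)^1 + D_2/(1+r)^2 + D_3/(1+r)^3 + D_4/(1+r)^4 + TV/(1+r)^4
    = 84300.27548 + 82442.41817 + 80625.50537 + 78848.63473 + 1165588.51343 = 1491805.34719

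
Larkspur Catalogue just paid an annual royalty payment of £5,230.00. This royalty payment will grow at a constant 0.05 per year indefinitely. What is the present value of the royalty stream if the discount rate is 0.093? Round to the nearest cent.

£127709.30

D₁ = D₀ × (1 + g) = £5,230.00 × 1.05 = £5,491.5000
Growing perpetuity: P = D₁ / (r − g) = £5,491.5000 / (0.093 − 0.05) = £127,709.30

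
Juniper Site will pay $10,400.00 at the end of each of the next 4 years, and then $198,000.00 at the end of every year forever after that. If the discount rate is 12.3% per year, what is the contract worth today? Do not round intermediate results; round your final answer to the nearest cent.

$1043530.96

PV of 4-year annuity: $10,400.00 × [1 − (1+0.123)^−4] / 0.123 = 31389.87950
Perpetuity value at year 4: $198,000.00 / 0.123 = 1609756.09756
PV of perpetuity: 1609756.09756 / (1+0.123)^4 = 1012141.08408
Total PV = 31389.87950 + 1012141.08408 = 1043530.96358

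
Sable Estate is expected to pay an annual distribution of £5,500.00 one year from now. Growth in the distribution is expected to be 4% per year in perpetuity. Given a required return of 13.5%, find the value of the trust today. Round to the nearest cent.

Growing perpetuity: P = D₁ / (r − g) = £5,500.0000 / (0.135 − 0.04) = £57,894.74

£57894.74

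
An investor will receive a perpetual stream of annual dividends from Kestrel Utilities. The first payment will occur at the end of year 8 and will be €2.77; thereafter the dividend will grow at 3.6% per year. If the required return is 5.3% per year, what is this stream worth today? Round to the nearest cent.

Value at end of year 7: C₁ / (r − g) = €2.77 / (0.053 − 0.036) = €162.9412
Discount to today: PV = €162.9412 / (1 + 0.053)^7 = €162.9412 / 1.435485 = €113.51

€113.51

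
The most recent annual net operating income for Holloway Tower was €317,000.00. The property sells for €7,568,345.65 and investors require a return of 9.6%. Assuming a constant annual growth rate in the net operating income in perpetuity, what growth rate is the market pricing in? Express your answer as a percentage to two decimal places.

5.19%

P = D₀(1+g)/(r−g) ⇒ P(r−g) = D₀(1+g) ⇒ g(P+D₀) = P·r − D₀
g = (P·r − D₀)/(P + D₀) = (€7,568,345.65×0.096 − €317,000.00) / (€7,568,345.65 + €317,000.00) = 0.051940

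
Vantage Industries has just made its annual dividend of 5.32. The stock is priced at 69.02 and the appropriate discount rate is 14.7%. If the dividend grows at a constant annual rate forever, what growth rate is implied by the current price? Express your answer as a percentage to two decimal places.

P = D₀(1+g)/(r−g) ⇒ P(r−g) = D₀(1+g) ⇒ g(P+D₀) = P·r − D₀
g = (P·r − D₀)/(P + D₀) = (69.02×0.147 − 5.32) / (69.02 + 5.32) = 0.064917

6.49%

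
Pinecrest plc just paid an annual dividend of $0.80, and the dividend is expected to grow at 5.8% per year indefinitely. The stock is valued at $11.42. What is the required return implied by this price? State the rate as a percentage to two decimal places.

13.21%

D₁ = $0.80 × 1.058 = $0.8464
P = D₁/(r − g) ⇒ r = D₁/P + g = $0.8464/$11.42 + 0.058 = 0.074116 + 0.058 = 0.132116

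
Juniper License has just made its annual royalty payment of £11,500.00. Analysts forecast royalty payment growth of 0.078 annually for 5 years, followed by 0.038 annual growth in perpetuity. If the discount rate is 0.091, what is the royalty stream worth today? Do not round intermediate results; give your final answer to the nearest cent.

D_1 = 12397.00000
D_2 = 13363.96600
D_3 = 14406.35535
D_4 = 15530.05107
D_5 = 16741.39505
Terminal value at year 5: TV = D_5×(1+g_2)/(r−g_2) = 17377.56806/0.053 = 327878.64264
P_0 = D_1/(1+r)^1 + D_2/(1+r)^2 + D_3/(1+r)^3 + D_4/(1+r)^4 + D_5/(1+r)^5 + TV/(1+r)^5
    = 11362.96975 + 11227.57231 + 11093.78822 + 10961.59826 + 10830.98344 + 212123.78881 = 267600.70080

£267600.70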